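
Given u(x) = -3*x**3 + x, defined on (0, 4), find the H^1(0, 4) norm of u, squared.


||u||_{H^1}^2 = 757396/21

The H^1 norm (squared) on an interval (0, L) is
  ||u||_{H^1}^2 = ∫_0^L u(x)^2 dx + ∫_0^L u'(x)^2 dx.
Compute u'(x) = 1 - 9*x**2.
Then u(x)^2 = 9*x**6 - 6*x**4 + x**2 and u'(x)^2 = 81*x**4 - 18*x**2 + 1.
Integrate each monomial from 0 to 4 using ∫_0^4 c·x^n dx = c·4^(n+1)/(n+1):
  ∫_0^4 u(x)^2 dx = ∫_0^4 (9*x^6 - 6*x^4 + x^2) dx. Term by term:
    ∫_0^4 9*x^6 dx = 147456/7;  ∫_0^4 -6*x^4 dx = -6144/5;  ∫_0^4 x^2 dx = 64/3.
  Sum: 147456/7 − 6144/5 + 64/3 = 2085056/105.
  ∫_0^4 u'(x)^2 dx = ∫_0^4 (81*x^4 - 18*x^2 + 1) dx. Term by term:
    ∫_0^4 81*x^4 dx = 82944/5;  ∫_0^4 -18*x^2 dx = -384;  ∫_0^4 1 dx = 4.
  Sum: 82944/5 − 384 + 4 = 81044/5.
Adding: ||u||_{H^1}^2 = 2085056/105 + 81044/5 = 757396/21.


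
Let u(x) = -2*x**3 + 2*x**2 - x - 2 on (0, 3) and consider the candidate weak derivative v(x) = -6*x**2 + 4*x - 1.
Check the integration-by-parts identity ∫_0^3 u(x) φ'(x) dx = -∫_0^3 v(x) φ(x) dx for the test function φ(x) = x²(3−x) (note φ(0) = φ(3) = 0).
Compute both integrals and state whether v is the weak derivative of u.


LHS = 2079/20, RHS = 2079/20. Yes, v = u' weakly.

u(x) = -2*x**3 + 2*x**2 - x - 2, classical derivative u'(x) = -6*x**2 + 4*x - 1.
φ(x) = x²(3−x), so φ'(x) = 3*x*(2 - x).
Note φ(0) = φ(3) = 0, so the boundary term u·φ vanishes.
LHS = ∫_0^3 u(x) φ'(x) dx = ∫_0^3 (6*x^5 - 18*x^4 + 15*x^3 - 12*x) dx. Term by term:
  ∫_0^3 6*x^5 dx = 729;  ∫_0^3 -18*x^4 dx = -4374/5;  ∫_0^3 15*x^3 dx = 1215/4;
  ∫_0^3 -12*x dx = -54.
Sum: 729 − 4374/5 + 1215/4 − 54 = 2079/20.
So LHS = 2079/20.
∫_0^3 v(x) φ(x) dx = ∫_0^3 (6*x^5 - 22*x^4 + 13*x^3 - 3*x^2) dx. Term by term:
  ∫_0^3 6*x^5 dx = 729;  ∫_0^3 -22*x^4 dx = -5346/5;  ∫_0^3 13*x^3 dx = 1053/4;
  ∫_0^3 -3*x^2 dx = -27.
Sum: 729 − 5346/5 + 1053/4 − 27 = -2079/20.
So RHS = -∫_0^3 v(x) φ(x) dx = 2079/20.
LHS = RHS, so the identity holds for this test φ.
Moreover u is smooth here and v(x) = u'(x) = -6*x**2 + 4*x - 1 pointwise, so the identity holds for every test function. Hence v is the weak derivative of u.


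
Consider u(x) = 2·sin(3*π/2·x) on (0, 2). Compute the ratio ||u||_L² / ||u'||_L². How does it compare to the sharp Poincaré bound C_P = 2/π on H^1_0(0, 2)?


||u||_L² / ||u'||_L² = 2/(3*π) < C_P = 2/π.

u(x) = 2·sin(3*π/2·x), so u'(x) = 3*π*cos(3*π*x/2).
Writing u(x) = A·sin(kπx/L) with A = 2 and k = 3, use ∫_0^L sin²(kπx/L) dx = L/2 and ∫_0^L cos²(kπx/L) dx = L/2.
u² = 4·sin²(3*π/2·x) and (u')² = 9*π^2·cos²(3*π/2·x), and each of sin², cos² integrates to L/2 = 1 over (0, 2).
∫_0^2 u² dx = 4, so ||u||_L² = 2.
∫_0^2 (u')² dx = 9*π^2, so ||u'||_L² = 3*π.
Ratio ||u||_L² / ||u'||_L² = 2/(3*π).
Sharp Poincaré constant on H^1_0(0, 2) is C_P = L/π = 2/π, achieved by sin(π/2·x).
This is the k = 3 harmonic; the ratio L/(kπ) is strictly less than C_P = L/π, consistent with the sharp inequality ||u||_L² ≤ C_P ||u'||_L².


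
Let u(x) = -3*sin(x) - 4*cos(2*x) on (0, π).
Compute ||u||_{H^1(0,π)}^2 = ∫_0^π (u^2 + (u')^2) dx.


||u||_{H^1(0,π)}^2 = -80 + 49*π

u'(x) = 8*sin(2*x) - 3*cos(x).
Expand u² and (u')² and integrate term by term on (0, π), using: for integers n ≥ 1, ∫_0^π sin²(nx) dx = ∫_0^π cos²(nx) dx = π/2; for n ≠ n', ∫_0^π sin(nx)sin(n'x) dx = ∫_0^π cos(nx)cos(n'x) dx = 0; and by product-to-sum, ∫_0^π sin(nx)cos(n'x) dx = ½∫_0^π [sin((n+n')x) + sin((n−n')x)] dx, which is 0 when n+n' is even and 2n/(n²−n'²) when n+n' is odd (it need not vanish on (0, π)).
  u² squared terms: (-4)²·∫cos(2x)² dx = 16·π/2 = 8*π;  (-3)²·∫sin(x)² dx = 9·π/2 = 9*π/2.
  u² cross terms: 2·(-4)·(-3)·∫cos(2x)·sin(x) dx = 24·(-2/3) = -16.
  So ∫_0^π u² dx = 8*π + 9*π/2 − 16 = -16 + 25*π/2.
  (u')² squared terms: (-3)²·∫cos(x)² dx = 9·π/2 = 9*π/2;  (8)²·∫sin(2x)² dx = 64·π/2 = 32*π.
  (u')² cross terms: 2·(-3)·(8)·∫cos(x)·sin(2x) dx = -48·(4/3) = -64.
  So ∫_0^π (u')² dx = 9*π/2 + 32*π − 64 = -64 + 73*π/2.
||u||_{H^1}^2 = (-16 + 25*π/2) + (-64 + 73*π/2) = -80 + 49*π.


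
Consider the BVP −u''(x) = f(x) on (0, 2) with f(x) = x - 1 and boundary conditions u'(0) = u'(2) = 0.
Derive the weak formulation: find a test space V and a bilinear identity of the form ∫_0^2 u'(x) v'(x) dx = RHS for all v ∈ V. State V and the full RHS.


V = H^1(0, 2) (no boundary constraint on v; u is determined up to an additive constant); weak form: ∫_0^2 u'v' dx = ∫_0^2 (x - 1) v dx for all v ∈ V.

Multiply both sides by a test function v and integrate from 0 to 2:
  ∫_0^2 −u''(x) v(x) dx = ∫_0^2 f(x) v(x) dx.
Integrate the LHS by parts once:
  ∫_0^2 −u'' v dx = −[u'(x) v(x)]_0^2 + ∫_0^2 u'(x) v'(x) dx.
Thus ∫_0^2 u'(x) v'(x) dx = ∫_0^2 f(x) v(x) dx + [u'(x) v(x)]_0^2.
Choose V so that boundary terms are either known or forced to vanish.
u has homogeneous Neumann: u'(0) = u'(2) = 0. So [u' v]_0^2 = 0·v(2) − 0·v(0) = 0 for any v; take V = H^1(0, 2).
Weak formulation: find u (satisfying any essential BC) such that ∫_0^2 u'(x) v'(x) dx = ∫_0^2 f v dx for all v ∈ V (homogeneous Neumann, so boundary terms vanish).
Substituting f(x) = x - 1, the right-hand side is ∫_0^2 (x - 1) v dx.
Compatibility check (pure Neumann): taking v ≡ 1 ∈ V gives 0 = ∫_0^2 f dx + (0) − (0), i.e. ∫_0^2 f dx must equal u'(0) − u'(2) = 0. Indeed ∫_0^2 (x - 1) dx = 0, so the data are compatible. The solution is then unique only up to an additive constant (fix it e.g. by requiring ∫_0^2 u dx = 0).


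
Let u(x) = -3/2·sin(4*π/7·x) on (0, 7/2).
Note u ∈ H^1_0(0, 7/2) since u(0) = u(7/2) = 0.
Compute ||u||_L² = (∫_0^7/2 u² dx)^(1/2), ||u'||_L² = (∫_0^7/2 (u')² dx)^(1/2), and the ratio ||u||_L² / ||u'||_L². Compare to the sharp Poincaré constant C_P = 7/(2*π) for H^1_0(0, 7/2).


||u||_L² / ||u'||_L² = 7/(4*π) < C_P = 7/(2*π).

u(x) = -3/2·sin(4*π/7·x), so u'(x) = -6*π*cos(4*π*x/7)/7.
Writing u(x) = A·sin(kπx/L) with A = -3/2 and k = 2, use ∫_0^L sin²(kπx/L) dx = L/2 and ∫_0^L cos²(kπx/L) dx = L/2.
u² = 9/4·sin²(4*π/7·x) and (u')² = 36*π^2/49·cos²(4*π/7·x), and each of sin², cos² integrates to L/2 = 7/4 over (0, 7/2).
∫_0^7/2 u² dx = 63/16, so ||u||_L² = 3*sqrt(7)/4.
∫_0^7/2 (u')² dx = 9*π^2/7, so ||u'||_L² = 3*sqrt(7)*π/7.
Ratio ||u||_L² / ||u'||_L² = 7/(4*π).
Sharp Poincaré constant on H^1_0(0, 7/2) is C_P = L/π = 7/(2*π), achieved by sin(2*π/7·x).
This is the k = 2 harmonic; the ratio L/(kπ) is strictly less than C_P = L/π, consistent with the sharp inequality ||u||_L² ≤ C_P ||u'||_L².


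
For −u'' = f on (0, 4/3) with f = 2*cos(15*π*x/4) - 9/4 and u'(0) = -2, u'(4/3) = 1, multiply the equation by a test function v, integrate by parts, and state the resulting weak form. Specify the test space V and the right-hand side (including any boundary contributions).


V = H^1(0, 4/3) (v unrestricted at boundary; u is determined up to an additive constant); weak form: ∫_0^4/3 u'v' dx = ∫_0^4/3 (2*cos(15*π*x/4) - 9/4) v dx + v(4/3) + 2·v(0) for all v ∈ V.

Multiply both sides by a test function v and integrate from 0 to 4/3:
  ∫_0^4/3 −u''(x) v(x) dx = ∫_0^4/3 f(x) v(x) dx.
Integrate the LHS by parts once:
  ∫_0^4/3 −u'' v dx = −[u'(x) v(x)]_0^4/3 + ∫_0^4/3 u'(x) v'(x) dx.
Thus ∫_0^4/3 u'(x) v'(x) dx = ∫_0^4/3 f(x) v(x) dx + [u'(x) v(x)]_0^4/3.
Choose V so that boundary terms are either known or forced to vanish.
u has inhomogeneous Neumann u'(0) = -2, u'(4/3) = 1. [u' v]_0^4/3 = (1)·v(4/3) − (-2)·v(0) = v(4/3) + 2·v(0). Take V = H^1(0, 4/3); boundary term becomes part of RHS.
Weak formulation: find u (satisfying any essential BC) such that ∫_0^4/3 u'(x) v'(x) dx = ∫_0^4/3 f v dx + v(4/3) + 2·v(0) for all v ∈ V (Neumann data are natural BCs: they enter the RHS as boundary terms).
Substituting f(x) = 2*cos(15*π*x/4) - 9/4, the right-hand side is ∫_0^4/3 (2*cos(15*π*x/4) - 9/4) v dx + v(4/3) + 2·v(0).
Compatibility check (pure Neumann): taking v ≡ 1 ∈ V gives 0 = ∫_0^4/3 f dx + (1) − (-2), i.e. ∫_0^4/3 f dx must equal u'(0) − u'(4/3) = -3. Indeed ∫_0^4/3 (2*cos(15*π*x/4) - 9/4) dx = -3, so the data are compatible. The solution is then unique only up to an additive constant (fix it e.g. by requiring ∫_0^4/3 u dx = 0).


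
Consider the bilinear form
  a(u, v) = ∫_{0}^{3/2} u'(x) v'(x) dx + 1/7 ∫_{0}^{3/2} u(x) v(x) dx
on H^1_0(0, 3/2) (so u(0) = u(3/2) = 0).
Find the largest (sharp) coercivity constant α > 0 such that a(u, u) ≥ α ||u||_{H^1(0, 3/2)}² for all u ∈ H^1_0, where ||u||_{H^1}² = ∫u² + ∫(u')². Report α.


α = (9 + 28*π^2)/(7*(9 + 4*π^2))

Coercivity of a(·,·) on H^1_0(0, 3/2) means a(u, u) ≥ α ||u||_{H^1}² for every u ∈ H^1_0.
The interval has length L = 3/2, and Poincaré/coercivity depend only on L. Here a(u, u) = ∫(u')² + (1/7)·∫u².
Here 0 < c = 1/7 < 1. The condition a(u,u) ≥ α||u||_{H^1}² reads (1−α)∫(u')² ≥ (α−c)∫u². Any admissible α is ≤ 1 (rapidly oscillating u have ∫u²/∫(u')² → 0), and α = 1 would force 0 ≥ (1−c)∫u², impossible since c < 1; so 1−α > 0. By the sharp Poincaré inequality on H^1_0 of an interval of length L, ∫(u')² ≥ (π/L)²∫u² with equality for the first sine mode sin(π(x−x₀)/L) (x₀ the left endpoint), so the inequality holds for all u iff (1−α)(π/L)² ≥ α − c, i.e. α ≤ ((π/L)² + c)/((π/L)² + 1) = (1 + c(L/π)²)/(1 + (L/π)²). With (π/L)² = 4*π^2/9 and c = 1/7, the largest admissible constant is α = ((π/L)² + c)/((π/L)² + 1).
Simplifying, α = (9 + 28*π^2)/(7*(9 + 4*π^2)).


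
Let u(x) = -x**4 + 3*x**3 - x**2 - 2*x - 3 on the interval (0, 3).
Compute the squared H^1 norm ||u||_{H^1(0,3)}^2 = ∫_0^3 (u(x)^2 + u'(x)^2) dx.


||u||_{H^1}^2 = 59433/140

The H^1 norm (squared) on an interval (0, L) is
  ||u||_{H^1}^2 = ∫_0^L u(x)^2 dx + ∫_0^L u'(x)^2 dx.
Compute u'(x) = -4*x**3 + 9*x**2 - 2*x - 2.
Then u(x)^2 = x**8 - 6*x**7 + 11*x**6 - 2*x**5 - 5*x**4 - 14*x**3 + 10*x**2 + 12*x + 9 and u'(x)^2 = 16*x**6 - 72*x**5 + 97*x**4 - 20*x**3 - 32*x**2 + 8*x + 4.
Integrate each monomial from 0 to 3 using ∫_0^3 c·x^n dx = c·3^(n+1)/(n+1):
  ∫_0^3 u(x)^2 dx = ∫_0^3 (x^8 - 6*x^7 + 11*x^6 - 2*x^5 - 5*x^4 - 14*x^3 + 10*x^2 + 12*x + 9) dx. Term by term:
    ∫_0^3 x^8 dx = 2187;  ∫_0^3 -6*x^7 dx = -19683/4;  ∫_0^3 11*x^6 dx = 24057/7;
    ∫_0^3 -2*x^5 dx = -243;  ∫_0^3 -5*x^4 dx = -243;  ∫_0^3 -14*x^3 dx = -567/2;
    ∫_0^3 10*x^2 dx = 90;  ∫_0^3 12*x dx = 54;  ∫_0^3 9 dx = 27.
  Sum: 2187 − 19683/4 + 24057/7 − 243 − 243 − 567/2 + 90 + 54 + 27 = 2925/28.
  ∫_0^3 u'(x)^2 dx = ∫_0^3 (16*x^6 - 72*x^5 + 97*x^4 - 20*x^3 - 32*x^2 + 8*x + 4) dx. Term by term:
    ∫_0^3 16*x^6 dx = 34992/7;  ∫_0^3 -72*x^5 dx = -8748;  ∫_0^3 97*x^4 dx = 23571/5;
    ∫_0^3 -20*x^3 dx = -405;  ∫_0^3 -32*x^2 dx = -288;  ∫_0^3 8*x dx = 36;
    ∫_0^3 4 dx = 12.
  Sum: 34992/7 − 8748 + 23571/5 − 405 − 288 + 36 + 12 = 11202/35.
Adding: ||u||_{H^1}^2 = 2925/28 + 11202/35 = 59433/140.


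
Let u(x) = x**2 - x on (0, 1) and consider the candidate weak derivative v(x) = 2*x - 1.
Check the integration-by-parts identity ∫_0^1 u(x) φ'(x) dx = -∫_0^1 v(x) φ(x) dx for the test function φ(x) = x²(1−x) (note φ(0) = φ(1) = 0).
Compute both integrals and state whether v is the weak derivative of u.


LHS = -1/60, RHS = -1/60. Yes, v = u' weakly.

u(x) = x**2 - x, classical derivative u'(x) = 2*x - 1.
φ(x) = x²(1−x), so φ'(x) = x*(2 - 3*x).
Note φ(0) = φ(1) = 0, so the boundary term u·φ vanishes.
LHS = ∫_0^1 u(x) φ'(x) dx = ∫_0^1 (-3*x^4 + 5*x^3 - 2*x^2) dx. Term by term:
  ∫_0^1 -3*x^4 dx = -3/5;  ∫_0^1 5*x^3 dx = 5/4;  ∫_0^1 -2*x^2 dx = -2/3.
Sum: -3/5 + 5/4 − 2/3 = -1/60.
So LHS = -1/60.
∫_0^1 v(x) φ(x) dx = ∫_0^1 (-2*x^4 + 3*x^3 - x^2) dx. Term by term:
  ∫_0^1 -2*x^4 dx = -2/5;  ∫_0^1 3*x^3 dx = 3/4;  ∫_0^1 -x^2 dx = -1/3.
Sum: -2/5 + 3/4 − 1/3 = 1/60.
So RHS = -∫_0^1 v(x) φ(x) dx = -1/60.
LHS = RHS, so the identity holds for this test φ.
Moreover u is smooth here and v(x) = u'(x) = 2*x - 1 pointwise, so the identity holds for every test function. Hence v is the weak derivative of u.


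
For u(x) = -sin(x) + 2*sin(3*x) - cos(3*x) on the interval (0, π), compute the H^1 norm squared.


||u||_{H^1(0,π)}^2 = 26*π

u'(x) = 3*sin(3*x) - cos(x) + 6*cos(3*x).
Expand u² and (u')² and integrate term by term on (0, π), using: for integers n ≥ 1, ∫_0^π sin²(nx) dx = ∫_0^π cos²(nx) dx = π/2; for n ≠ n', ∫_0^π sin(nx)sin(n'x) dx = ∫_0^π cos(nx)cos(n'x) dx = 0; and by product-to-sum, ∫_0^π sin(nx)cos(n'x) dx = ½∫_0^π [sin((n+n')x) + sin((n−n')x)] dx, which is 0 when n+n' is even and 2n/(n²−n'²) when n+n' is odd (it need not vanish on (0, π)).
  u² squared terms: (-1)²·∫cos(3x)² dx = 1·π/2 = π/2;  (-1)²·∫sin(x)² dx = 1·π/2 = π/2;  (2)²·∫sin(3x)² dx = 4·π/2 = 2*π.
  u² cross terms: 2·(-1)·(-1)·∫cos(3x)·sin(x) dx = 2·(0) = 0;  2·(-1)·(2)·∫cos(3x)·sin(3x) dx = -4·(0) = 0;  2·(-1)·(2)·∫sin(x)·sin(3x) dx = -4·(0) = 0.
  So ∫_0^π u² dx = π/2 + π/2 + 2*π + 0 + 0 + 0 = 3*π.
  (u')² squared terms: (-1)²·∫cos(x)² dx = 1·π/2 = π/2;  (3)²·∫sin(3x)² dx = 9·π/2 = 9*π/2;  (6)²·∫cos(3x)² dx = 36·π/2 = 18*π.
  (u')² cross terms: 2·(-1)·(3)·∫cos(x)·sin(3x) dx = -6·(0) = 0;  2·(-1)·(6)·∫cos(x)·cos(3x) dx = -12·(0) = 0;  2·(3)·(6)·∫sin(3x)·cos(3x) dx = 36·(0) = 0.
  So ∫_0^π (u')² dx = π/2 + 9*π/2 + 18*π + 0 + 0 + 0 = 23*π.
||u||_{H^1}^2 = (3*π) + (23*π) = 26*π.


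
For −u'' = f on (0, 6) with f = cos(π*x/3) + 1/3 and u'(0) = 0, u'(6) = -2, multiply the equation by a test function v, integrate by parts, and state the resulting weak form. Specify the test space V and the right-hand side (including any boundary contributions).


V = H^1(0, 6) (v unrestricted at boundary; u is determined up to an additive constant); weak form: ∫_0^6 u'v' dx = ∫_0^6 (cos(π*x/3) + 1/3) v dx − 2·v(6) for all v ∈ V.

Multiply both sides by a test function v and integrate from 0 to 6:
  ∫_0^6 −u''(x) v(x) dx = ∫_0^6 f(x) v(x) dx.
Integrate the LHS by parts once:
  ∫_0^6 −u'' v dx = −[u'(x) v(x)]_0^6 + ∫_0^6 u'(x) v'(x) dx.
Thus ∫_0^6 u'(x) v'(x) dx = ∫_0^6 f(x) v(x) dx + [u'(x) v(x)]_0^6.
Choose V so that boundary terms are either known or forced to vanish.
u has inhomogeneous Neumann u'(0) = 0, u'(6) = -2. [u' v]_0^6 = (-2)·v(6) − (0)·v(0) = − 2·v(6). Take V = H^1(0, 6); boundary term becomes part of RHS.
Weak formulation: find u (satisfying any essential BC) such that ∫_0^6 u'(x) v'(x) dx = ∫_0^6 f v dx − 2·v(6) for all v ∈ V (Neumann data are natural BCs: they enter the RHS as boundary terms).
Substituting f(x) = cos(π*x/3) + 1/3, the right-hand side is ∫_0^6 (cos(π*x/3) + 1/3) v dx − 2·v(6).
Compatibility check (pure Neumann): taking v ≡ 1 ∈ V gives 0 = ∫_0^6 f dx + (-2) − (0), i.e. ∫_0^6 f dx must equal u'(0) − u'(6) = 2. Indeed ∫_0^6 (cos(π*x/3) + 1/3) dx = 2, so the data are compatible. The solution is then unique only up to an additive constant (fix it e.g. by requiring ∫_0^6 u dx = 0).


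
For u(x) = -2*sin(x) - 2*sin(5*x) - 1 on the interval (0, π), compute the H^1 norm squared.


||u||_{H^1(0,π)}^2 = 48/5 + 57*π

u'(x) = -2*cos(x) - 10*cos(5*x).
Expand u² and (u')² and integrate term by term on (0, π), using: for integers n ≥ 1, ∫_0^π sin²(nx) dx = ∫_0^π cos²(nx) dx = π/2; for n ≠ n', ∫_0^π sin(nx)sin(n'x) dx = ∫_0^π cos(nx)cos(n'x) dx = 0; and by product-to-sum, ∫_0^π sin(nx)cos(n'x) dx = ½∫_0^π [sin((n+n')x) + sin((n−n')x)] dx, which is 0 when n+n' is even and 2n/(n²−n'²) when n+n' is odd (it need not vanish on (0, π)). For the constant mode: ∫_0^π 1 dx = π, ∫_0^π cos(nx) dx = 0, ∫_0^π sin(nx) dx = (1−(−1)^n)/n.
  u² squared terms: (-1)²·∫1 dx = 1·π = π;  (-2)²·∫sin(x)² dx = 4·π/2 = 2*π;  (-2)²·∫sin(5x)² dx = 4·π/2 = 2*π.
  u² cross terms: 2·(-1)·(-2)·∫1·sin(x) dx = 4·(2) = 8;  2·(-1)·(-2)·∫1·sin(5x) dx = 4·(2/5) = 8/5;  2·(-2)·(-2)·∫sin(x)·sin(5x) dx = 8·(0) = 0.
  So ∫_0^π u² dx = π + 2*π + 2*π + 8 + 8/5 + 0 = 48/5 + 5*π.
  (u')² squared terms: (-10)²·∫cos(5x)² dx = 100·π/2 = 50*π;  (-2)²·∫cos(x)² dx = 4·π/2 = 2*π.
  (u')² cross terms: 2·(-10)·(-2)·∫cos(5x)·cos(x) dx = 40·(0) = 0.
  So ∫_0^π (u')² dx = 50*π + 2*π + 0 = 52*π.
||u||_{H^1}^2 = (48/5 + 5*π) + (52*π) = 48/5 + 57*π.


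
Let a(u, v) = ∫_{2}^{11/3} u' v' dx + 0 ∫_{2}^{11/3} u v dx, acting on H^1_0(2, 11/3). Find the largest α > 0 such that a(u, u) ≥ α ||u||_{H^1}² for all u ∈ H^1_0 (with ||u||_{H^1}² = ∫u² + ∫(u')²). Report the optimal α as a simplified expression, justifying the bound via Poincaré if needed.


α = 9*π^2/(25 + 9*π^2)

Coercivity of a(·,·) on H^1_0(2, 11/3) means a(u, u) ≥ α ||u||_{H^1}² for every u ∈ H^1_0.
The interval has length L = 5/3, and Poincaré/coercivity depend only on L. Here a(u, u) = ∫(u')² + (0)·∫u².
Here c = 0, so a(u,u) = ∫(u')² alone. The condition a(u,u) ≥ α||u||_{H^1}² reads (1−α)∫(u')² ≥ (α−c)∫u². Any admissible α is ≤ 1 (rapidly oscillating u have ∫u²/∫(u')² → 0), and α = 1 would force 0 ≥ (1−c)∫u², impossible since c < 1; so 1−α > 0. By the sharp Poincaré inequality on H^1_0 of an interval of length L, ∫(u')² ≥ (π/L)²∫u² with equality for the first sine mode sin(π(x−x₀)/L) (x₀ the left endpoint), so the inequality holds for all u iff (1−α)(π/L)² ≥ α − c, i.e. α ≤ ((π/L)² + c)/((π/L)² + 1) = (1 + c(L/π)²)/(1 + (L/π)²). (Direct route, valid since c ≤ 0: Poincaré gives c∫u² ≥ c(L/π)²∫(u')², so a(u,u) ≥ (1 + c(L/π)²)∫(u')², while ||u||_{H^1}² ≤ (1 + (L/π)²)∫(u')²; dividing yields the same α.) With (π/L)² = 9*π^2/25 and c = 0, the largest admissible constant is α = ((π/L)² + c)/((π/L)² + 1).
Simplifying, α = 9*π^2/(25 + 9*π^2).


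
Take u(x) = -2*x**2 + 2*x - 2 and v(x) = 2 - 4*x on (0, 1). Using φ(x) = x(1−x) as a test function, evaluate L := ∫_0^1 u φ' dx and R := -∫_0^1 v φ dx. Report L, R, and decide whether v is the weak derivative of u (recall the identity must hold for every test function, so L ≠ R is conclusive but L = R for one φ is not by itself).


LHS = 0, RHS = 0. Yes, v = u' weakly.

u(x) = -2*x**2 + 2*x - 2, classical derivative u'(x) = 2 - 4*x.
φ(x) = x(1−x), so φ'(x) = 1 - 2*x.
Note φ(0) = φ(1) = 0, so the boundary term u·φ vanishes.
LHS = ∫_0^1 u(x) φ'(x) dx = ∫_0^1 (4*x^3 - 6*x^2 + 6*x - 2) dx. Term by term:
  ∫_0^1 4*x^3 dx = 1;  ∫_0^1 -6*x^2 dx = -2;  ∫_0^1 6*x dx = 3;
  ∫_0^1 -2 dx = -2.
Sum: 1 − 2 + 3 − 2 = 0.
So LHS = 0.
∫_0^1 v(x) φ(x) dx = ∫_0^1 (4*x^3 - 6*x^2 + 2*x) dx. Term by term:
  ∫_0^1 4*x^3 dx = 1;  ∫_0^1 -6*x^2 dx = -2;  ∫_0^1 2*x dx = 1.
Sum: 1 − 2 + 1 = 0.
So RHS = -∫_0^1 v(x) φ(x) dx = 0.
LHS = RHS, so the identity holds for this test φ.
Moreover u is smooth here and v(x) = u'(x) = 2 - 4*x pointwise, so the identity holds for every test function. Hence v is the weak derivative of u.


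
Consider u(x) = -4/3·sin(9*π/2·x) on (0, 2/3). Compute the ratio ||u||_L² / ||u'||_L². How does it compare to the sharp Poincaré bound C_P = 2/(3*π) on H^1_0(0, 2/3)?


||u||_L² / ||u'||_L² = 2/(9*π) < C_P = 2/(3*π).

u(x) = -4/3·sin(9*π/2·x), so u'(x) = -6*π*cos(9*π*x/2).
Writing u(x) = A·sin(kπx/L) with A = -4/3 and k = 3, use ∫_0^L sin²(kπx/L) dx = L/2 and ∫_0^L cos²(kπx/L) dx = L/2.
u² = 16/9·sin²(9*π/2·x) and (u')² = 36*π^2·cos²(9*π/2·x), and each of sin², cos² integrates to L/2 = 1/3 over (0, 2/3).
∫_0^2/3 u² dx = 16/27, so ||u||_L² = 4*sqrt(3)/9.
∫_0^2/3 (u')² dx = 12*π^2, so ||u'||_L² = 2*sqrt(3)*π.
Ratio ||u||_L² / ||u'||_L² = 2/(9*π).
Sharp Poincaré constant on H^1_0(0, 2/3) is C_P = L/π = 2/(3*π), achieved by sin(3*π/2·x).
This is the k = 3 harmonic; the ratio L/(kπ) is strictly less than C_P = L/π, consistent with the sharp inequality ||u||_L² ≤ C_P ||u'||_L².


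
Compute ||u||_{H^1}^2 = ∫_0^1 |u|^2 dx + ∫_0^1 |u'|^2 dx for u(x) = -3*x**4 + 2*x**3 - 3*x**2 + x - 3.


||u||_{H^1}^2 = 3491/105

The H^1 norm (squared) on an interval (0, L) is
  ||u||_{H^1}^2 = ∫_0^L u(x)^2 dx + ∫_0^L u'(x)^2 dx.
Compute u'(x) = -12*x**3 + 6*x**2 - 6*x + 1.
Then u(x)^2 = 9*x**8 - 12*x**7 + 22*x**6 - 18*x**5 + 31*x**4 - 18*x**3 + 19*x**2 - 6*x + 9 and u'(x)^2 = 144*x**6 - 144*x**5 + 180*x**4 - 96*x**3 + 48*x**2 - 12*x + 1.
Integrate each monomial from 0 to 1 using ∫_0^1 c·x^n dx = c·1^(n+1)/(n+1):
  ∫_0^1 u(x)^2 dx = ∫_0^1 (9*x^8 - 12*x^7 + 22*x^6 - 18*x^5 + 31*x^4 - 18*x^3 + 19*x^2 - 6*x + 9) dx. Term by term:
    ∫_0^1 9*x^8 dx = 1;  ∫_0^1 -12*x^7 dx = -3/2;  ∫_0^1 22*x^6 dx = 22/7;
    ∫_0^1 -18*x^5 dx = -3;  ∫_0^1 31*x^4 dx = 31/5;  ∫_0^1 -18*x^3 dx = -9/2;
    ∫_0^1 19*x^2 dx = 19/3;  ∫_0^1 -6*x dx = -3;  ∫_0^1 9 dx = 9.
  Sum: 1 − 3/2 + 22/7 − 3 + 31/5 − 9/2 + 19/3 − 3 + 9 = 1436/105.
  ∫_0^1 u'(x)^2 dx = ∫_0^1 (144*x^6 - 144*x^5 + 180*x^4 - 96*x^3 + 48*x^2 - 12*x + 1) dx. Term by term:
    ∫_0^1 144*x^6 dx = 144/7;  ∫_0^1 -144*x^5 dx = -24;  ∫_0^1 180*x^4 dx = 36;
    ∫_0^1 -96*x^3 dx = -24;  ∫_0^1 48*x^2 dx = 16;  ∫_0^1 -12*x dx = -6;
    ∫_0^1 1 dx = 1.
  Sum: 144/7 − 24 + 36 − 24 + 16 − 6 + 1 = 137/7.
Adding: ||u||_{H^1}^2 = 1436/105 + 137/7 = 3491/105.


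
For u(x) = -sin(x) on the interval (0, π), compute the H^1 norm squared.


||u||_{H^1(0,π)}^2 = π

u'(x) = -cos(x).
Expand u² and (u')² and integrate term by term on (0, π), using: for integers n ≥ 1, ∫_0^π sin²(nx) dx = ∫_0^π cos²(nx) dx = π/2; for n ≠ n', ∫_0^π sin(nx)sin(n'x) dx = ∫_0^π cos(nx)cos(n'x) dx = 0; and by product-to-sum, ∫_0^π sin(nx)cos(n'x) dx = ½∫_0^π [sin((n+n')x) + sin((n−n')x)] dx, which is 0 when n+n' is even and 2n/(n²−n'²) when n+n' is odd (it need not vanish on (0, π)).
  u² squared terms: (-1)²·∫sin(x)² dx = 1·π/2 = π/2.
  So ∫_0^π u² dx = π/2.
  (u')² squared terms: (-1)²·∫cos(x)² dx = 1·π/2 = π/2.
  So ∫_0^π (u')² dx = π/2.
||u||_{H^1}^2 = (π/2) + (π/2) = π.


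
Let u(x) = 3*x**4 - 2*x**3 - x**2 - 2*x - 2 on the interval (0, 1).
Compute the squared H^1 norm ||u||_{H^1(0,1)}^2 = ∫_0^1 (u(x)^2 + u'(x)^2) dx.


||u||_{H^1}^2 = 691/42

The H^1 norm (squared) on an interval (0, L) is
  ||u||_{H^1}^2 = ∫_0^L u(x)^2 dx + ∫_0^L u'(x)^2 dx.
Compute u'(x) = 12*x**3 - 6*x**2 - 2*x - 2.
Then u(x)^2 = 9*x**8 - 12*x**7 - 2*x**6 - 8*x**5 - 3*x**4 + 12*x**3 + 8*x**2 + 8*x + 4 and u'(x)^2 = 144*x**6 - 144*x**5 - 12*x**4 - 24*x**3 + 28*x**2 + 8*x + 4.
Integrate each monomial from 0 to 1 using ∫_0^1 c·x^n dx = c·1^(n+1)/(n+1):
  ∫_0^1 u(x)^2 dx = ∫_0^1 (9*x^8 - 12*x^7 - 2*x^6 - 8*x^5 - 3*x^4 + 12*x^3 + 8*x^2 + 8*x + 4) dx. Term by term:
    ∫_0^1 9*x^8 dx = 1;  ∫_0^1 -12*x^7 dx = -3/2;  ∫_0^1 -2*x^6 dx = -2/7;
    ∫_0^1 -8*x^5 dx = -4/3;  ∫_0^1 -3*x^4 dx = -3/5;  ∫_0^1 12*x^3 dx = 3;
    ∫_0^1 8*x^2 dx = 8/3;  ∫_0^1 8*x dx = 4;  ∫_0^1 4 dx = 4.
  Sum: 1 − 3/2 − 2/7 − 4/3 − 3/5 + 3 + 8/3 + 4 + 4 = 2299/210.
  ∫_0^1 u'(x)^2 dx = ∫_0^1 (144*x^6 - 144*x^5 - 12*x^4 - 24*x^3 + 28*x^2 + 8*x + 4) dx. Term by term:
    ∫_0^1 144*x^6 dx = 144/7;  ∫_0^1 -144*x^5 dx = -24;  ∫_0^1 -12*x^4 dx = -12/5;
    ∫_0^1 -24*x^3 dx = -6;  ∫_0^1 28*x^2 dx = 28/3;  ∫_0^1 8*x dx = 4;
    ∫_0^1 4 dx = 4.
  Sum: 144/7 − 24 − 12/5 − 6 + 28/3 + 4 + 4 = 578/105.
Adding: ||u||_{H^1}^2 = 2299/210 + 578/105 = 691/42.


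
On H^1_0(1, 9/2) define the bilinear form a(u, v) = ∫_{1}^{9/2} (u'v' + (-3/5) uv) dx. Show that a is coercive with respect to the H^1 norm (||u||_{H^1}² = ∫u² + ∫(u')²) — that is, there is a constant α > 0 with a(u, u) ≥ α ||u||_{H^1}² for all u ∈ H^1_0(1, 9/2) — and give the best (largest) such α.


α = (-147 + 20*π^2)/(5*(4*π^2 + 49))

Coercivity of a(·,·) on H^1_0(1, 9/2) means a(u, u) ≥ α ||u||_{H^1}² for every u ∈ H^1_0.
The interval has length L = 7/2, and Poincaré/coercivity depend only on L. Here a(u, u) = ∫(u')² + (-3/5)·∫u².
Here c = -3/5 < 0 with |c| < (π/L)² = 4*π^2/49, so coercivity still holds. The condition a(u,u) ≥ α||u||_{H^1}² reads (1−α)∫(u')² ≥ (α−c)∫u². Any admissible α is ≤ 1 (rapidly oscillating u have ∫u²/∫(u')² → 0), and α = 1 would force 0 ≥ (1−c)∫u², impossible since c < 1; so 1−α > 0. By the sharp Poincaré inequality on H^1_0 of an interval of length L, ∫(u')² ≥ (π/L)²∫u² with equality for the first sine mode sin(π(x−x₀)/L) (x₀ the left endpoint), so the inequality holds for all u iff (1−α)(π/L)² ≥ α − c, i.e. α ≤ ((π/L)² + c)/((π/L)² + 1) = (1 + c(L/π)²)/(1 + (L/π)²). (Direct route, valid since c ≤ 0: Poincaré gives c∫u² ≥ c(L/π)²∫(u')², so a(u,u) ≥ (1 + c(L/π)²)∫(u')², while ||u||_{H^1}² ≤ (1 + (L/π)²)∫(u')²; dividing yields the same α.) With (π/L)² = 4*π^2/49 and c = -3/5, the largest admissible constant is α = ((π/L)² + c)/((π/L)² + 1).
Simplifying, α = (-147 + 20*π^2)/(5*(4*π^2 + 49)).


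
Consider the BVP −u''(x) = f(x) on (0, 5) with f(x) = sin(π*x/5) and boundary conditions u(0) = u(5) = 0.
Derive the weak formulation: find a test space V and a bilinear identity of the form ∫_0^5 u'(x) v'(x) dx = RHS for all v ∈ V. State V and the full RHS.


V = H^1_0(0, 5) (so v(0) = v(5) = 0); weak form: ∫_0^5 u'v' dx = ∫_0^5 (sin(π*x/5)) v dx for all v ∈ V.

Multiply both sides by a test function v and integrate from 0 to 5:
  ∫_0^5 −u''(x) v(x) dx = ∫_0^5 f(x) v(x) dx.
Integrate the LHS by parts once:
  ∫_0^5 −u'' v dx = −[u'(x) v(x)]_0^5 + ∫_0^5 u'(x) v'(x) dx.
Thus ∫_0^5 u'(x) v'(x) dx = ∫_0^5 f(x) v(x) dx + [u'(x) v(x)]_0^5.
Choose V so that boundary terms are either known or forced to vanish.
u is Dirichlet: u(0) = u(5) = 0. Let V = H^1_0(0, 5); then v(0) = v(5) = 0, and [u' v]_0^5 = 0.
Weak formulation: find u (satisfying any essential BC) such that ∫_0^5 u'(x) v'(x) dx = ∫_0^5 f v dx for all v ∈ V.
Substituting f(x) = sin(π*x/5), the right-hand side is ∫_0^5 (sin(π*x/5)) v dx.


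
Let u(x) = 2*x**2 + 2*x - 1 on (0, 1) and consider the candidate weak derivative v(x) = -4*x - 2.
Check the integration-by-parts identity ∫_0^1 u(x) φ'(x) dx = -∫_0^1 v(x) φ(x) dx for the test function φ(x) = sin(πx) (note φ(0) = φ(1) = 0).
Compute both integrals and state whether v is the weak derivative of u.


LHS = -8/π, RHS = 8/π. No, v is not the weak derivative of u.

u(x) = 2*x**2 + 2*x - 1, classical derivative u'(x) = 4*x + 2.
φ(x) = sin(πx), so φ'(x) = π*cos(π*x).
Note φ(0) = φ(1) = 0, so the boundary term u·φ vanishes.
LHS = ∫_0^1 u(x) φ'(x) dx = ∫_0^1 (2*π*x^2*cos(π*x) + 2*π*x*cos(π*x) - π*cos(π*x)) dx. Term by term:
  ∫_0^1 -π*cos(π*x) dx = 0;  ∫_0^1 2*π*x*cos(π*x) dx = -4/π;  ∫_0^1 2*π*x^2*cos(π*x) dx = -4/π.
Sum: 0 − 4/π − 4/π = -8/π.
So LHS = -8/π.
∫_0^1 v(x) φ(x) dx = ∫_0^1 (-4*x*sin(π*x) - 2*sin(π*x)) dx. Term by term:
  ∫_0^1 -2*sin(π*x) dx = -4/π;  ∫_0^1 -4*x*sin(π*x) dx = -4/π.
Sum: -4/π − 4/π = -8/π.
So RHS = -∫_0^1 v(x) φ(x) dx = 8/π.
LHS − RHS = -16/π ≠ 0, so the identity fails.
(For a valid weak derivative the identity must hold for EVERY test function, in particular this one. The failure shows v is NOT the weak derivative of u.)
Correct weak derivative would be u'(x) = 4*x + 2.


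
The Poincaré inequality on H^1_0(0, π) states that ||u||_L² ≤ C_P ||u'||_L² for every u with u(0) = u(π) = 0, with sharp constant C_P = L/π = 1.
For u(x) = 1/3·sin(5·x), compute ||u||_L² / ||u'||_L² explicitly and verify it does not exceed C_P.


||u||_L² / ||u'||_L² = 1/5 < C_P = 1.

u(x) = 1/3·sin(5·x), so u'(x) = 5*cos(5*x)/3.
Writing u(x) = A·sin(kπx/L) with A = 1/3 and k = 5, use ∫_0^L sin²(kπx/L) dx = L/2 and ∫_0^L cos²(kπx/L) dx = L/2.
u² = 1/9·sin²(5·x) and (u')² = 25/9·cos²(5·x), and each of sin², cos² integrates to L/2 = π/2 over (0, π).
∫_0^π u² dx = π/18, so ||u||_L² = sqrt(2)*sqrt(π)/6.
∫_0^π (u')² dx = 25*π/18, so ||u'||_L² = 5*sqrt(2)*sqrt(π)/6.
Ratio ||u||_L² / ||u'||_L² = 1/5.
Sharp Poincaré constant on H^1_0(0, π) is C_P = L/π = 1, achieved by sin(x).
This is the k = 5 harmonic; the ratio L/(kπ) is strictly less than C_P = L/π, consistent with the sharp inequality ||u||_L² ≤ C_P ||u'||_L².


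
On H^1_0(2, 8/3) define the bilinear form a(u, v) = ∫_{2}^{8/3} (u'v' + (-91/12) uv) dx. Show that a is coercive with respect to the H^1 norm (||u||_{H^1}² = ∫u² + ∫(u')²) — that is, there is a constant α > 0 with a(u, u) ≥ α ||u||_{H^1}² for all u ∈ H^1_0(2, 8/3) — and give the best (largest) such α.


α = (-91 + 27*π^2)/(3*(4 + 9*π^2))

Coercivity of a(·,·) on H^1_0(2, 8/3) means a(u, u) ≥ α ||u||_{H^1}² for every u ∈ H^1_0.
The interval has length L = 2/3, and Poincaré/coercivity depend only on L. Here a(u, u) = ∫(u')² + (-91/12)·∫u².
Here c = -91/12 < 0 with |c| < (π/L)² = 9*π^2/4, so coercivity still holds. The condition a(u,u) ≥ α||u||_{H^1}² reads (1−α)∫(u')² ≥ (α−c)∫u². Any admissible α is ≤ 1 (rapidly oscillating u have ∫u²/∫(u')² → 0), and α = 1 would force 0 ≥ (1−c)∫u², impossible since c < 1; so 1−α > 0. By the sharp Poincaré inequality on H^1_0 of an interval of length L, ∫(u')² ≥ (π/L)²∫u² with equality for the first sine mode sin(π(x−x₀)/L) (x₀ the left endpoint), so the inequality holds for all u iff (1−α)(π/L)² ≥ α − c, i.e. α ≤ ((π/L)² + c)/((π/L)² + 1) = (1 + c(L/π)²)/(1 + (L/π)²). (Direct route, valid since c ≤ 0: Poincaré gives c∫u² ≥ c(L/π)²∫(u')², so a(u,u) ≥ (1 + c(L/π)²)∫(u')², while ||u||_{H^1}² ≤ (1 + (L/π)²)∫(u')²; dividing yields the same α.) With (π/L)² = 9*π^2/4 and c = -91/12, the largest admissible constant is α = ((π/L)² + c)/((π/L)² + 1).
Simplifying, α = (-91 + 27*π^2)/(3*(4 + 9*π^2)).


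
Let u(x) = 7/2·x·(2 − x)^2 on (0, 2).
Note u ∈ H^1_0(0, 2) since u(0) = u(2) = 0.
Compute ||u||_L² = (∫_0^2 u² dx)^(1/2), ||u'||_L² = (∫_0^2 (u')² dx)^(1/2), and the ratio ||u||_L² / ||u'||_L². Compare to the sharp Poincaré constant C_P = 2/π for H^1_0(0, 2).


||u||_L² / ||u'||_L² = sqrt(14)/7 < C_P = 2/π.

u(x) = 7/2·x·(2 − x)^2, so u'(x) = 7*(x/2 - 1)*(3*x - 2).
u(x) = 7/2·x·(2 − x)^2 vanishes at x = 0 and x = 2, so u ∈ H^1_0(0, 2). Differentiate via the product rule and integrate the resulting polynomials term by term.
  ∫_0^2 u² dx = ∫_0^2 (49*x^6/4 - 98*x^5 + 294*x^4 - 392*x^3 + 196*x^2) dx. Term by term:
    ∫_0^2 49*x^6/4 dx = 224;  ∫_0^2 -98*x^5 dx = -3136/3;  ∫_0^2 294*x^4 dx = 9408/5;
    ∫_0^2 -392*x^3 dx = -1568;  ∫_0^2 196*x^2 dx = 1568/3.
  Sum: 224 − 3136/3 + 9408/5 − 1568 + 1568/3 = 224/15.
  ∫_0^2 (u')² dx = ∫_0^2 (441*x^4/4 - 588*x^3 + 1078*x^2 - 784*x + 196) dx. Term by term:
    ∫_0^2 441*x^4/4 dx = 3528/5;  ∫_0^2 -588*x^3 dx = -2352;  ∫_0^2 1078*x^2 dx = 8624/3;
    ∫_0^2 -784*x dx = -1568;  ∫_0^2 196 dx = 392.
  Sum: 3528/5 − 2352 + 8624/3 − 1568 + 392 = 784/15.
∫_0^2 u² dx = 224/15, so ||u||_L² = 4*sqrt(210)/15.
∫_0^2 (u')² dx = 784/15, so ||u'||_L² = 28*sqrt(15)/15.
Ratio ||u||_L² / ||u'||_L² = sqrt(14)/7.
Sharp Poincaré constant on H^1_0(0, 2) is C_P = L/π = 2/π, achieved by sin(π/2·x).
A polynomial bump cannot attain the sharp Poincaré constant (only the first sine eigenfunction does), so the ratio is strictly less than C_P, consistent with ||u||_L² ≤ C_P ||u'||_L².


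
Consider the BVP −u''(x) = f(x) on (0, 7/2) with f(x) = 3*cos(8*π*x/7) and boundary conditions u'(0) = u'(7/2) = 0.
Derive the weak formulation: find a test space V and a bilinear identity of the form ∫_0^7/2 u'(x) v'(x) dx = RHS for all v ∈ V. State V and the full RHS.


V = H^1(0, 7/2) (no boundary constraint on v; u is determined up to an additive constant); weak form: ∫_0^7/2 u'v' dx = ∫_0^7/2 (3*cos(8*π*x/7)) v dx for all v ∈ V.

Multiply both sides by a test function v and integrate from 0 to 7/2:
  ∫_0^7/2 −u''(x) v(x) dx = ∫_0^7/2 f(x) v(x) dx.
Integrate the LHS by parts once:
  ∫_0^7/2 −u'' v dx = −[u'(x) v(x)]_0^7/2 + ∫_0^7/2 u'(x) v'(x) dx.
Thus ∫_0^7/2 u'(x) v'(x) dx = ∫_0^7/2 f(x) v(x) dx + [u'(x) v(x)]_0^7/2.
Choose V so that boundary terms are either known or forced to vanish.
u has homogeneous Neumann: u'(0) = u'(7/2) = 0. So [u' v]_0^7/2 = 0·v(7/2) − 0·v(0) = 0 for any v; take V = H^1(0, 7/2).
Weak formulation: find u (satisfying any essential BC) such that ∫_0^7/2 u'(x) v'(x) dx = ∫_0^7/2 f v dx for all v ∈ V (homogeneous Neumann, so boundary terms vanish).
Substituting f(x) = 3*cos(8*π*x/7), the right-hand side is ∫_0^7/2 (3*cos(8*π*x/7)) v dx.
Compatibility check (pure Neumann): taking v ≡ 1 ∈ V gives 0 = ∫_0^7/2 f dx + (0) − (0), i.e. ∫_0^7/2 f dx must equal u'(0) − u'(7/2) = 0. Indeed ∫_0^7/2 (3*cos(8*π*x/7)) dx = 0, so the data are compatible. The solution is then unique only up to an additive constant (fix it e.g. by requiring ∫_0^7/2 u dx = 0).


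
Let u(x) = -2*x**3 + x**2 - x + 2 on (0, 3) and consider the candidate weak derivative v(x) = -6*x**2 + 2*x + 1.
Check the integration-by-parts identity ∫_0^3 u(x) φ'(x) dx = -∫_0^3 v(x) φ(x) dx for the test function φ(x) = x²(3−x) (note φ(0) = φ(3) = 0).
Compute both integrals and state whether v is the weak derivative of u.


LHS = 513/4, RHS = 459/4. No, v is not the weak derivative of u.

u(x) = -2*x**3 + x**2 - x + 2, classical derivative u'(x) = -6*x**2 + 2*x - 1.
φ(x) = x²(3−x), so φ'(x) = 3*x*(2 - x).
Note φ(0) = φ(3) = 0, so the boundary term u·φ vanishes.
LHS = ∫_0^3 u(x) φ'(x) dx = ∫_0^3 (6*x^5 - 15*x^4 + 9*x^3 - 12*x^2 + 12*x) dx. Term by term:
  ∫_0^3 6*x^5 dx = 729;  ∫_0^3 -15*x^4 dx = -729;  ∫_0^3 9*x^3 dx = 729/4;
  ∫_0^3 -12*x^2 dx = -108;  ∫_0^3 12*x dx = 54.
Sum: 729 − 729 + 729/4 − 108 + 54 = 513/4.
So LHS = 513/4.
∫_0^3 v(x) φ(x) dx = ∫_0^3 (6*x^5 - 20*x^4 + 5*x^3 + 3*x^2) dx. Term by term:
  ∫_0^3 6*x^5 dx = 729;  ∫_0^3 -20*x^4 dx = -972;  ∫_0^3 5*x^3 dx = 405/4;
  ∫_0^3 3*x^2 dx = 27.
Sum: 729 − 972 + 405/4 + 27 = -459/4.
So RHS = -∫_0^3 v(x) φ(x) dx = 459/4.
LHS − RHS = 27/2 ≠ 0, so the identity fails.
(For a valid weak derivative the identity must hold for EVERY test function, in particular this one. The failure shows v is NOT the weak derivative of u.)
Correct weak derivative would be u'(x) = -6*x**2 + 2*x - 1.


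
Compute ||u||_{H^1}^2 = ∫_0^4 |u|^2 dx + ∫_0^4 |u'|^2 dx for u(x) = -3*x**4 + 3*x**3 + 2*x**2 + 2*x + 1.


||u||_{H^1}^2 = 2100844/7

The H^1 norm (squared) on an interval (0, L) is
  ||u||_{H^1}^2 = ∫_0^L u(x)^2 dx + ∫_0^L u'(x)^2 dx.
Compute u'(x) = -12*x**3 + 9*x**2 + 4*x + 2.
Then u(x)^2 = 9*x**8 - 18*x**7 - 3*x**6 + 10*x**4 + 14*x**3 + 8*x**2 + 4*x + 1 and u'(x)^2 = 144*x**6 - 216*x**5 - 15*x**4 + 24*x**3 + 52*x**2 + 16*x + 4.
Integrate each monomial from 0 to 4 using ∫_0^4 c·x^n dx = c·4^(n+1)/(n+1):
  ∫_0^4 u(x)^2 dx = ∫_0^4 (9*x^8 - 18*x^7 - 3*x^6 + 10*x^4 + 14*x^3 + 8*x^2 + 4*x + 1) dx. Term by term:
    ∫_0^4 9*x^8 dx = 262144;  ∫_0^4 -18*x^7 dx = -147456;  ∫_0^4 -3*x^6 dx = -49152/7;
    ∫_0^4 10*x^4 dx = 2048;  ∫_0^4 14*x^3 dx = 896;  ∫_0^4 8*x^2 dx = 512/3;
    ∫_0^4 4*x dx = 32;  ∫_0^4 1 dx = 4.
  Sum: 262144 − 147456 − 49152/7 + 2048 + 896 + 512/3 + 32 + 4 = 2327156/21.
  ∫_0^4 u'(x)^2 dx = ∫_0^4 (144*x^6 - 216*x^5 - 15*x^4 + 24*x^3 + 52*x^2 + 16*x + 4) dx. Term by term:
    ∫_0^4 144*x^6 dx = 2359296/7;  ∫_0^4 -216*x^5 dx = -147456;  ∫_0^4 -15*x^4 dx = -3072;
    ∫_0^4 24*x^3 dx = 1536;  ∫_0^4 52*x^2 dx = 3328/3;  ∫_0^4 16*x dx = 128;
    ∫_0^4 4 dx = 16.
  Sum: 2359296/7 − 147456 − 3072 + 1536 + 3328/3 + 128 + 16 = 3975376/21.
Adding: ||u||_{H^1}^2 = 2327156/21 + 3975376/21 = 2100844/7.


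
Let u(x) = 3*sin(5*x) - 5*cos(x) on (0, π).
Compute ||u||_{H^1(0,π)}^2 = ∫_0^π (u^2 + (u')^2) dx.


||u||_{H^1(0,π)}^2 = 142*π

u'(x) = 5*sin(x) + 15*cos(5*x).
Expand u² and (u')² and integrate term by term on (0, π), using: for integers n ≥ 1, ∫_0^π sin²(nx) dx = ∫_0^π cos²(nx) dx = π/2; for n ≠ n', ∫_0^π sin(nx)sin(n'x) dx = ∫_0^π cos(nx)cos(n'x) dx = 0; and by product-to-sum, ∫_0^π sin(nx)cos(n'x) dx = ½∫_0^π [sin((n+n')x) + sin((n−n')x)] dx, which is 0 when n+n' is even and 2n/(n²−n'²) when n+n' is odd (it need not vanish on (0, π)).
  u² squared terms: (-5)²·∫cos(x)² dx = 25·π/2 = 25*π/2;  (3)²·∫sin(5x)² dx = 9·π/2 = 9*π/2.
  u² cross terms: 2·(-5)·(3)·∫cos(x)·sin(5x) dx = -30·(0) = 0.
  So ∫_0^π u² dx = 25*π/2 + 9*π/2 + 0 = 17*π.
  (u')² squared terms: (5)²·∫sin(x)² dx = 25·π/2 = 25*π/2;  (15)²·∫cos(5x)² dx = 225·π/2 = 225*π/2.
  (u')² cross terms: 2·(5)·(15)·∫sin(x)·cos(5x) dx = 150·(0) = 0.
  So ∫_0^π (u')² dx = 25*π/2 + 225*π/2 + 0 = 125*π.
||u||_{H^1}^2 = (17*π) + (125*π) = 142*π.


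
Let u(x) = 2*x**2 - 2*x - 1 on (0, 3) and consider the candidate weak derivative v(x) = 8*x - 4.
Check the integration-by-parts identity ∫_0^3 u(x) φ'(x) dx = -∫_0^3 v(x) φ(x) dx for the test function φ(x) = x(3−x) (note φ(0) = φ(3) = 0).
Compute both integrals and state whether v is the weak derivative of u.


LHS = -18, RHS = -36. No, v is not the weak derivative of u.

u(x) = 2*x**2 - 2*x - 1, classical derivative u'(x) = 4*x - 2.
φ(x) = x(3−x), so φ'(x) = 3 - 2*x.
Note φ(0) = φ(3) = 0, so the boundary term u·φ vanishes.
LHS = ∫_0^3 u(x) φ'(x) dx = ∫_0^3 (-4*x^3 + 10*x^2 - 4*x - 3) dx. Term by term:
  ∫_0^3 -4*x^3 dx = -81;  ∫_0^3 10*x^2 dx = 90;  ∫_0^3 -4*x dx = -18;
  ∫_0^3 -3 dx = -9.
Sum: -81 + 90 − 18 − 9 = -18.
So LHS = -18.
∫_0^3 v(x) φ(x) dx = ∫_0^3 (-8*x^3 + 28*x^2 - 12*x) dx. Term by term:
  ∫_0^3 -8*x^3 dx = -162;  ∫_0^3 28*x^2 dx = 252;  ∫_0^3 -12*x dx = -54.
Sum: -162 + 252 − 54 = 36.
So RHS = -∫_0^3 v(x) φ(x) dx = -36.
LHS − RHS = 18 ≠ 0, so the identity fails.
(For a valid weak derivative the identity must hold for EVERY test function, in particular this one. The failure shows v is NOT the weak derivative of u.)
Correct weak derivative would be u'(x) = 4*x - 2.


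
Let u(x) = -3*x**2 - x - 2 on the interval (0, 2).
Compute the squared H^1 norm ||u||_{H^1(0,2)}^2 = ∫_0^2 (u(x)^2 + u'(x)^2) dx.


||u||_{H^1}^2 = 3814/15

The H^1 norm (squared) on an interval (0, L) is
  ||u||_{H^1}^2 = ∫_0^L u(x)^2 dx + ∫_0^L u'(x)^2 dx.
Compute u'(x) = -6*x - 1.
Then u(x)^2 = 9*x**4 + 6*x**3 + 13*x**2 + 4*x + 4 and u'(x)^2 = 36*x**2 + 12*x + 1.
Integrate each monomial from 0 to 2 using ∫_0^2 c·x^n dx = c·2^(n+1)/(n+1):
  ∫_0^2 u(x)^2 dx = ∫_0^2 (9*x^4 + 6*x^3 + 13*x^2 + 4*x + 4) dx. Term by term:
    ∫_0^2 9*x^4 dx = 288/5;  ∫_0^2 6*x^3 dx = 24;  ∫_0^2 13*x^2 dx = 104/3;
    ∫_0^2 4*x dx = 8;  ∫_0^2 4 dx = 8.
  Sum: 288/5 + 24 + 104/3 + 8 + 8 = 1984/15.
  ∫_0^2 u'(x)^2 dx = ∫_0^2 (36*x^2 + 12*x + 1) dx. Term by term:
    ∫_0^2 36*x^2 dx = 96;  ∫_0^2 12*x dx = 24;  ∫_0^2 1 dx = 2.
  Sum: 96 + 24 + 2 = 122.
Adding: ||u||_{H^1}^2 = 1984/15 + 122 = 3814/15.


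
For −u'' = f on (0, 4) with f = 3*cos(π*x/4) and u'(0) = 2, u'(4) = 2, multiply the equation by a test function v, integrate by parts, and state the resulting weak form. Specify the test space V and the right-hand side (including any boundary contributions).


V = H^1(0, 4) (v unrestricted at boundary; u is determined up to an additive constant); weak form: ∫_0^4 u'v' dx = ∫_0^4 (3*cos(π*x/4)) v dx + 2·v(4) − 2·v(0) for all v ∈ V.

Multiply both sides by a test function v and integrate from 0 to 4:
  ∫_0^4 −u''(x) v(x) dx = ∫_0^4 f(x) v(x) dx.
Integrate the LHS by parts once:
  ∫_0^4 −u'' v dx = −[u'(x) v(x)]_0^4 + ∫_0^4 u'(x) v'(x) dx.
Thus ∫_0^4 u'(x) v'(x) dx = ∫_0^4 f(x) v(x) dx + [u'(x) v(x)]_0^4.
Choose V so that boundary terms are either known or forced to vanish.
u has inhomogeneous Neumann u'(0) = 2, u'(4) = 2. [u' v]_0^4 = (2)·v(4) − (2)·v(0) = 2·v(4) − 2·v(0). Take V = H^1(0, 4); boundary term becomes part of RHS.
Weak formulation: find u (satisfying any essential BC) such that ∫_0^4 u'(x) v'(x) dx = ∫_0^4 f v dx + 2·v(4) − 2·v(0) for all v ∈ V (Neumann data are natural BCs: they enter the RHS as boundary terms).
Substituting f(x) = 3*cos(π*x/4), the right-hand side is ∫_0^4 (3*cos(π*x/4)) v dx + 2·v(4) − 2·v(0).
Compatibility check (pure Neumann): taking v ≡ 1 ∈ V gives 0 = ∫_0^4 f dx + (2) − (2), i.e. ∫_0^4 f dx must equal u'(0) − u'(4) = 0. Indeed ∫_0^4 (3*cos(π*x/4)) dx = 0, so the data are compatible. The solution is then unique only up to an additive constant (fix it e.g. by requiring ∫_0^4 u dx = 0).
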